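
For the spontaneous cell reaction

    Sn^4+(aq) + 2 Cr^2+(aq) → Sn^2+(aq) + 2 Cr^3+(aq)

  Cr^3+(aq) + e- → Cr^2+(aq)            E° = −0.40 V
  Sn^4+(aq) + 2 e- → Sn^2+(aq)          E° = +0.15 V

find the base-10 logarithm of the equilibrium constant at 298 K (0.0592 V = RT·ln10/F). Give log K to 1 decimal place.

The Sn⁴⁺/Sn²⁺ couple is reduced (cathode); E°cell = +0.15 − (−0.40) = +0.55 V with n = 2.
At equilibrium E = 0, so log K = nE°cell / 0.0592 = (2)(+0.55) / 0.0592 = 18.6.

log K = 18.6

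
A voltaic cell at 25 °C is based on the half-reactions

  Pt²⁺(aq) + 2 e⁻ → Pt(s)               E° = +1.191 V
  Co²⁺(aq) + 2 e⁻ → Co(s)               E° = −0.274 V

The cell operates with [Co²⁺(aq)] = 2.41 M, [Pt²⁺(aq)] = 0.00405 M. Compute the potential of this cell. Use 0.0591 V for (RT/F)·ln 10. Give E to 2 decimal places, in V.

+1.38 V

Since E°(Pt²⁺/Pt) > E°(Co²⁺/Co), Pt²⁺/Pt serves as the cathode.
The standard potential is +1.191 − (−0.274) = +1.465 V and the balanced reaction transfers n = 2 electrons.
The balanced reaction is Pt²⁺(aq) + Co(s) → Pt(s) + Co²⁺(aq), so Q = [Co²⁺(aq)] / [Pt²⁺(aq)] = 595 and log Q = 2.775.
Applying E = E° − (RT ln10/nF)·log Q gives +1.465 − (0.0591/2)(2.775) = +1.38 V.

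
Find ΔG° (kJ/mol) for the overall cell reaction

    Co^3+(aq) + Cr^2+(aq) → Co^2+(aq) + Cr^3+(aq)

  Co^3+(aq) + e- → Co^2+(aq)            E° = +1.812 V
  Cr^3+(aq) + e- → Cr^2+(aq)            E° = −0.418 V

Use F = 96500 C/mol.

−215 kJ/mol

In the reaction as written Co^3+(aq) is reduced, so the Co³⁺/Co²⁺ couple is the cathode and Cr³⁺/Cr²⁺ is the anode.
E°cell = +1.812 − (−0.418) = +2.230 V; balancing electrons gives n = 1.
ΔG° = −nFE°cell = −(1)(96500)(+2.230) J/mol = −215 kJ/mol.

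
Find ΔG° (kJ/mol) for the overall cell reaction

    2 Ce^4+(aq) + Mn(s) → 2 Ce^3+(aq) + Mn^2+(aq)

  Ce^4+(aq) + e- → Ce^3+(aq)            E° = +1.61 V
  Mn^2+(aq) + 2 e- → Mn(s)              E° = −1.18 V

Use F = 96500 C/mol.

−538 kJ/mol

In the reaction as written Ce^4+(aq) is reduced, so the Ce⁴⁺/Ce³⁺ couple is the cathode and Mn²⁺/Mn is the anode.
E°cell = +1.61 − (−1.18) = +2.79 V; balancing electrons gives n = 2.
ΔG° = −nFE°cell = −(2)(96500)(+2.79) J/mol = −538 kJ/mol.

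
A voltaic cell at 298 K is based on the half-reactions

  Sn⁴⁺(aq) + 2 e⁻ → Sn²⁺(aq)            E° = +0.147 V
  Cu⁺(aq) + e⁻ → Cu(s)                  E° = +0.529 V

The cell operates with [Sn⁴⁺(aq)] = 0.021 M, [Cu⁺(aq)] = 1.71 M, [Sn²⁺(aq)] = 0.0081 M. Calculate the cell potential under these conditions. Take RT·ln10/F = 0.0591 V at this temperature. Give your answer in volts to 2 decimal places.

+0.38 V

Since E°(Cu⁺/Cu) > E°(Sn⁴⁺/Sn²⁺), Cu⁺/Cu serves as the cathode.
The standard potential is +0.529 − (+0.147) = +0.382 V and the balanced reaction transfers n = 2 electrons.
For the overall reaction 2 Cu⁺(aq) + Sn²⁺(aq) → 2 Cu(s) + Sn⁴⁺(aq), Q = [Sn⁴⁺(aq)] / ([Cu⁺(aq)]^2·[Sn²⁺(aq)]) = 0.887, giving log Q = −0.052.
By the Nernst equation, E = +0.382 − (0.0591/2)·(−0.052) = +0.38 V.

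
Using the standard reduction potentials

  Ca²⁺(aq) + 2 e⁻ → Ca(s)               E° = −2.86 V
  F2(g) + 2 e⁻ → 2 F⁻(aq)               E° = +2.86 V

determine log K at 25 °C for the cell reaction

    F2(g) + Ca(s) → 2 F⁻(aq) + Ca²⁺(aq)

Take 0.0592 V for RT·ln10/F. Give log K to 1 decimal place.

log K = 193.2

The F₂/F⁻ couple is reduced (cathode); E°cell = +2.86 − (−2.86) = +5.72 V with n = 2.
At equilibrium E = 0, so log K = nE°cell / 0.0592 = (2)(+5.72) / 0.0592 = 193.2.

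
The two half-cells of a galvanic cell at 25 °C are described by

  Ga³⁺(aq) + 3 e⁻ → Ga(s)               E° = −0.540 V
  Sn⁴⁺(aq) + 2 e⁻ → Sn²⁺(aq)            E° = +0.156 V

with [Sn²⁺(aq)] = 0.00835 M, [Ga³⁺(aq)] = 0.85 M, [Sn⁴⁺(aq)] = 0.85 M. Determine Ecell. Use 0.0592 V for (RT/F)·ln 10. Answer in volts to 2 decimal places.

+0.76 V

The Sn⁴⁺/Sn²⁺ couple has the more positive E°, so it is the cathode; Ga³⁺/Ga is the anode.
E°cell = E°cat − E°an = +0.156 − (−0.540) = +0.696 V; n = 6.
Balancing gives 3 Sn⁴⁺(aq) + 2 Ga(s) → 3 Sn²⁺(aq) + 2 Ga³⁺(aq); hence Q = ([Sn²⁺(aq)]^3·[Ga³⁺(aq)]^2) / [Sn⁴⁺(aq)]^3 = 6.85×10^−7 (log Q = −6.164).
Applying E = E° − (RT ln10/nF)·log Q gives +0.696 − (0.0592/6)(−6.164) = +0.76 V.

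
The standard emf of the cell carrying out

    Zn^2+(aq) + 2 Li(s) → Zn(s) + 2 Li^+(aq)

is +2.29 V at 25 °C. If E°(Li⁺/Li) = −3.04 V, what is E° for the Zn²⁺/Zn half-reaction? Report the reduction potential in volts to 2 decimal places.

−0.75 V

In the reaction as written the Zn²⁺/Zn couple is reduced (cathode) and Li⁺/Li is oxidized (anode), so E°cell = E°(Zn²⁺/Zn) − E°(Li⁺/Li).
E°(Zn²⁺/Zn) = E°cell + E°(anode) = +2.29 + (−3.04) = −0.75 V.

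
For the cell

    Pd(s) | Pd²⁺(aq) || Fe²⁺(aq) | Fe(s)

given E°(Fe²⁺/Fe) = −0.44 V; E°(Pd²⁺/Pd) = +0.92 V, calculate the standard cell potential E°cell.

By convention the left-hand electrode in cell notation is the anode (oxidation) and the right-hand electrode is the cathode (reduction).
E°cell = E°(right) − E°(left) = −0.44 − (+0.92) = −1.36 V.
The negative sign shows that, as written, the cell would require an external voltage to drive the reaction.

−1.36 V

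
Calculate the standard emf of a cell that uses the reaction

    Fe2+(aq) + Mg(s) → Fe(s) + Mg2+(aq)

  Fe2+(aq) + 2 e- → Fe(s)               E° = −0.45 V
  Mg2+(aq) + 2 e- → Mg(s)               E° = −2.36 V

+1.91 V

Fe2+(aq) gains electrons, so the Fe²⁺/Fe couple is the cathode; the Mg²⁺/Mg couple is the anode.
E°cell = E°(cathode) − E°(anode) = −0.45 − (−2.36) = +1.91 V.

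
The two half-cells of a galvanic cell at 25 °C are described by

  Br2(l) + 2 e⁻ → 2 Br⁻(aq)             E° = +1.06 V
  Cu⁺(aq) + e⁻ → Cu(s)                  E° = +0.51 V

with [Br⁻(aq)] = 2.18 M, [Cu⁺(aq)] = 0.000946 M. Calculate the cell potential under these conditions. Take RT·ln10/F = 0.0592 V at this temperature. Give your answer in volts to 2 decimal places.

The Br₂/Br⁻ couple has the more positive E°, so it is the cathode; Cu⁺/Cu is the anode.
The standard potential is +1.06 − (+0.51) = +0.55 V and the balanced reaction transfers n = 2 electrons.
For the overall reaction Br2(l) + 2 Cu(s) → 2 Br⁻(aq) + 2 Cu⁺(aq), Q = [Br⁻(aq)]^2·[Cu⁺(aq)]^2 = 4.25×10^−6, giving log Q = −5.371.
By the Nernst equation, E = +0.55 − (0.0592/2)·(−5.371) = +0.71 V.

+0.71 V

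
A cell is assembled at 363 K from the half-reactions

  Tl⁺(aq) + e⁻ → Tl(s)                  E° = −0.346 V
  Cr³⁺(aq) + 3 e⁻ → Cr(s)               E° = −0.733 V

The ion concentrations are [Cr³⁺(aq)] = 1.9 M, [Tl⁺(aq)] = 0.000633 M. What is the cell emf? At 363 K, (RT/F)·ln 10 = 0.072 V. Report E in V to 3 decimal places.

The Tl⁺/Tl couple has the more positive E°, so it is the cathode; Cr³⁺/Cr is the anode.
E°cell = E°cat − E°an = −0.346 − (−0.733) = +0.387 V; n = 3.
The balanced reaction is 3 Tl⁺(aq) + Cr(s) → 3 Tl(s) + Cr³⁺(aq), so Q = [Cr³⁺(aq)] / [Tl⁺(aq)]^3 = 7.49×10^9 and log Q = 9.875.
E = E° − (0.072/n)·log Q = +0.387 − (0.072/3)(9.875) = +0.150 V.

+0.150 V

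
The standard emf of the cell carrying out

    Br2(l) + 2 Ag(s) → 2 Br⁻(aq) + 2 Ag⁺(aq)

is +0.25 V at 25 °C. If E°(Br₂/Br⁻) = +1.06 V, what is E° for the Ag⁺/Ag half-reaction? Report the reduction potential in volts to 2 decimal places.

In the reaction as written the Br₂/Br⁻ couple is reduced (cathode) and Ag⁺/Ag is oxidized (anode), so E°cell = E°(Br₂/Br⁻) − E°(Ag⁺/Ag).
E°(Ag⁺/Ag) = E°(cathode) − E°cell = +1.06 − (+0.25) = +0.81 V.

+0.81 V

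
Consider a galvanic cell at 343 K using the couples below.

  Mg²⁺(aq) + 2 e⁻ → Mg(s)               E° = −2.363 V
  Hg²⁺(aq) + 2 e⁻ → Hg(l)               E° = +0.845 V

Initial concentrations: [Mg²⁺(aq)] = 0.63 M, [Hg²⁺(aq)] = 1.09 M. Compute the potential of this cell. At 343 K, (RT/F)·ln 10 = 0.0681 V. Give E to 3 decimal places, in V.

Since E°(Hg²⁺/Hg) > E°(Mg²⁺/Mg), Hg²⁺/Hg serves as the cathode.
E°cell = E°cat − E°an = +0.845 − (−2.363) = +3.208 V; n = 2.
For the overall reaction Hg²⁺(aq) + Mg(s) → Hg(l) + Mg²⁺(aq), Q = [Mg²⁺(aq)] / [Hg²⁺(aq)] = 0.578, giving log Q = −0.238.
Applying E = E° − (RT ln10/nF)·log Q gives +3.208 − (0.0681/2)(−0.238) = +3.216 V.

+3.216 V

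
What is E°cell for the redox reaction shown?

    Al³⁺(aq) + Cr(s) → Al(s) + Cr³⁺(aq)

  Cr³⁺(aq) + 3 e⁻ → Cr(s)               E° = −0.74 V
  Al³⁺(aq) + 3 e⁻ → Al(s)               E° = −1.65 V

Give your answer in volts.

−0.91 V

Al³⁺(aq) gains electrons, so the Al³⁺/Al couple is the cathode; the Cr³⁺/Cr couple is the anode.
E°cell = E°(cathode) − E°(anode) = −1.65 − (−0.74) = −0.91 V.
The negative E°cell means the reaction is non-spontaneous in the direction written.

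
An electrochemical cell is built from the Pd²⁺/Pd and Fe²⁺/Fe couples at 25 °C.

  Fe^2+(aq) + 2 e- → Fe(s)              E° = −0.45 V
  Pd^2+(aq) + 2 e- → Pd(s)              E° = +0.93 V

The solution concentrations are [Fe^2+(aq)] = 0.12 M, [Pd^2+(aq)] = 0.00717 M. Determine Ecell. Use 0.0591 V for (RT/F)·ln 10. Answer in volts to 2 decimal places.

+1.34 V

The Pd²⁺/Pd couple has the more positive E°, so it is the cathode; Fe²⁺/Fe is the anode.
The standard potential is +0.93 − (−0.45) = +1.38 V and the balanced reaction transfers n = 2 electrons.
The balanced reaction is Pd^2+(aq) + Fe(s) → Pd(s) + Fe^2+(aq), so Q = [Fe^2+(aq)] / [Pd^2+(aq)] = 16.7 and log Q = 1.224.
By the Nernst equation, E = +1.38 − (0.0591/2)·(1.224) = +1.34 V.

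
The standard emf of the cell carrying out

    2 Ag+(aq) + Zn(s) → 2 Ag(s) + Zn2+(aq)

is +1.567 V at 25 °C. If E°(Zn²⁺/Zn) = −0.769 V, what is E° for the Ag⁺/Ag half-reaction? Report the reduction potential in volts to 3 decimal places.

+0.798 V

In the reaction as written the Ag⁺/Ag couple is reduced (cathode) and Zn²⁺/Zn is oxidized (anode), so E°cell = E°(Ag⁺/Ag) − E°(Zn²⁺/Zn).
E°(Ag⁺/Ag) = E°cell + E°(anode) = +1.567 + (−0.769) = +0.798 V.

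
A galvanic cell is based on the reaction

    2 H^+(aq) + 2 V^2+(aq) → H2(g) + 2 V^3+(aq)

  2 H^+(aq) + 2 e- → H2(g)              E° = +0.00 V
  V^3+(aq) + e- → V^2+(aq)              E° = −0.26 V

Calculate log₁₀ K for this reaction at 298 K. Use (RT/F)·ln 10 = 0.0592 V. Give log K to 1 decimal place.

log K = 8.8

The 2H⁺/H₂ couple is reduced (cathode); E°cell = +0.00 − (−0.26) = +0.26 V with n = 2.
At equilibrium E = 0, so log K = nE°cell / 0.0592 = (2)(+0.26) / 0.0592 = 8.8.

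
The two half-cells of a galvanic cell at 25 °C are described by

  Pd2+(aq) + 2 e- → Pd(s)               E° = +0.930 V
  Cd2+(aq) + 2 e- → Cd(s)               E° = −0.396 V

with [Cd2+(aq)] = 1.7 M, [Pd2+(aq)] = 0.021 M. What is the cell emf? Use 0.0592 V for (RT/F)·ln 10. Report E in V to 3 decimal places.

+1.270 V

Since E°(Pd²⁺/Pd) > E°(Cd²⁺/Cd), Pd²⁺/Pd serves as the cathode.
E°cell = +0.930 − (−0.396) = +1.326 V, with n = 2 electrons transferred.
Balancing gives Pd2+(aq) + Cd(s) → Pd(s) + Cd2+(aq); hence Q = [Cd2+(aq)] / [Pd2+(aq)] = 81 (log Q = 1.908).
E = E° − (0.0592/n)·log Q = +1.326 − (0.0592/2)(1.908) = +1.270 V.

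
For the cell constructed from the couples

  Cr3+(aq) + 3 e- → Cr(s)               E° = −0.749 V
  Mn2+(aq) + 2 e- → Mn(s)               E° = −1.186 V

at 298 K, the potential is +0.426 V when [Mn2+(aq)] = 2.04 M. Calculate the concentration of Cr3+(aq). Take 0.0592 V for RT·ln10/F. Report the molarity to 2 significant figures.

0.81 M

Cr³⁺/Cr is the cathode (higher E°); E°cell = −0.749 − (−1.186) = +0.437 V with n = 6.
From the Nernst equation, log Q = n(E° − E)/0.0592 = 6·(+0.437 − (+0.426))/0.0592 = 1.115.
Balancing electrons gives 2 Cr3+(aq) + 3 Mn(s) → 2 Cr(s) + 3 Mn2+(aq); thus Q = [Mn2+(aq)]^3 / [Cr3+(aq)]^2.
Substituting the known concentrations and solving, log [Cr3+(aq)] = −0.093 and [Cr3+(aq)] = 0.81 M.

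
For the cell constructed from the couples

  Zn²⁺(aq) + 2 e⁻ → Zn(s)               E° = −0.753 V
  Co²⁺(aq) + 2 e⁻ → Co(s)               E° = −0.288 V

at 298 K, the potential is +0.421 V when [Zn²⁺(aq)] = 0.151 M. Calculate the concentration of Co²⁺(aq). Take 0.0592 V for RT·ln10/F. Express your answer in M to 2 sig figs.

0.0049 M

The Co²⁺/Co couple has the larger reduction potential, so it is the cathode: E°cell = −0.288 − (−0.753) = +0.465 V and n = 2.
Rearranging E = E° − (0.0592/n)·log Q gives log Q = 2(+0.465 − (+0.421))/0.0592 = 1.486.
The balanced reaction is Co²⁺(aq) + Zn(s) → Co(s) + Zn²⁺(aq), so Q = [Zn²⁺(aq)] / [Co²⁺(aq)].
Substituting the known concentrations and solving, log [Co²⁺(aq)] = −2.307 and [Co²⁺(aq)] = 0.0049 M.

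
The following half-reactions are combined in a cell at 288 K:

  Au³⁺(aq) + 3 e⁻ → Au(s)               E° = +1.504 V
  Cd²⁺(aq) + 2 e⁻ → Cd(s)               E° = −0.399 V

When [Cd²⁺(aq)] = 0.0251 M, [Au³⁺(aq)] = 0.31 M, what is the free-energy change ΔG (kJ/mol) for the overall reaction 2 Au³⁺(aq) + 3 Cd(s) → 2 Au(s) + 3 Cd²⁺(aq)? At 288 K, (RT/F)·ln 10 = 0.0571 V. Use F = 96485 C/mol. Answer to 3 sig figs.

−1120 kJ/mol

E°cell = +1.504 − (−0.399) = +1.903 V; the balanced reaction transfers n = 6 electrons.
Here Q = [Cd²⁺(aq)]^3 / [Au³⁺(aq)]^2 = 0.000165 (log Q = −3.784), giving E = +1.903 − (0.0571/6)·(−3.784) = +1.9390 V.
ΔG = −nFE = −(6)(96485)(+1.9390) J/mol = −1120 kJ/mol.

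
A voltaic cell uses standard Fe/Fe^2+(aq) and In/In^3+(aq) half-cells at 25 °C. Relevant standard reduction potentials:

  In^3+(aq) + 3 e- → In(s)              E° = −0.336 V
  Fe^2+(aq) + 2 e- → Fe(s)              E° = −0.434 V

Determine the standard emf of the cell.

+0.098 V

The In³⁺/In couple has the higher E°, so In ion is reduced (cathode) and Fe is oxidized (anode).
E°cell = E°(cathode) − E°(anode) = −0.336 − (−0.434) = +0.098 V.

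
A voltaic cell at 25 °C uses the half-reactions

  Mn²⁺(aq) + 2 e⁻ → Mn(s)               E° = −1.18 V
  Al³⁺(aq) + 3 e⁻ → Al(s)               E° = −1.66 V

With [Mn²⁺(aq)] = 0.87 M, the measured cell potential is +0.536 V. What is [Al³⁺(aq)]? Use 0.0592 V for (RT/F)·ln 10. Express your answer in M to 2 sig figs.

With Mn²⁺/Mn at the cathode and Al³⁺/Al at the anode, E°cell = −1.18 − (−1.66) = +0.48 V (n = 6).
From the Nernst equation, log Q = n(E° − E)/0.0592 = 6·(+0.48 − (+0.536))/0.0592 = −5.676.
The balanced reaction is 3 Mn²⁺(aq) + 2 Al(s) → 3 Mn(s) + 2 Al³⁺(aq), so Q = [Al³⁺(aq)]^2 / [Mn²⁺(aq)]^3.
Substituting the known concentrations and solving, log [Al³⁺(aq)] = −2.929 and [Al³⁺(aq)] = 0.0012 M.

0.0012 M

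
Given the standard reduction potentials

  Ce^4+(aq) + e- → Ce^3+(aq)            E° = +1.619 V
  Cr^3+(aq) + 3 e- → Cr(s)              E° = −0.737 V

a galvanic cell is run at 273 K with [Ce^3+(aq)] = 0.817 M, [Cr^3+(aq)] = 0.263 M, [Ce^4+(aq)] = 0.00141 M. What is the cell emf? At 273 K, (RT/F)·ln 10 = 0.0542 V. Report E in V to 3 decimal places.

+2.217 V

The Ce⁴⁺/Ce³⁺ couple has the more positive E°, so it is the cathode; Cr³⁺/Cr is the anode.
E°cell = +1.619 − (−0.737) = +2.356 V, with n = 3 electrons transferred.
For the overall reaction 3 Ce^4+(aq) + Cr(s) → 3 Ce^3+(aq) + Cr^3+(aq), Q = ([Ce^3+(aq)]^3·[Cr^3+(aq)]) / [Ce^4+(aq)]^3 = 5.12×10^7, giving log Q = 7.709.
E = E° − (0.0542/n)·log Q = +2.356 − (0.0542/3)(7.709) = +2.217 V.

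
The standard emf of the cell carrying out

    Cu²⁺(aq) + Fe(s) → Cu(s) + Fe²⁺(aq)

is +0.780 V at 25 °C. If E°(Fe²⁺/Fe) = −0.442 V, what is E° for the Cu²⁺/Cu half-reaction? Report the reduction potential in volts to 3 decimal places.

In the reaction as written the Cu²⁺/Cu couple is reduced (cathode) and Fe²⁺/Fe is oxidized (anode), so E°cell = E°(Cu²⁺/Cu) − E°(Fe²⁺/Fe).
E°(Cu²⁺/Cu) = E°cell + E°(anode) = +0.780 + (−0.442) = +0.338 V.

+0.338 V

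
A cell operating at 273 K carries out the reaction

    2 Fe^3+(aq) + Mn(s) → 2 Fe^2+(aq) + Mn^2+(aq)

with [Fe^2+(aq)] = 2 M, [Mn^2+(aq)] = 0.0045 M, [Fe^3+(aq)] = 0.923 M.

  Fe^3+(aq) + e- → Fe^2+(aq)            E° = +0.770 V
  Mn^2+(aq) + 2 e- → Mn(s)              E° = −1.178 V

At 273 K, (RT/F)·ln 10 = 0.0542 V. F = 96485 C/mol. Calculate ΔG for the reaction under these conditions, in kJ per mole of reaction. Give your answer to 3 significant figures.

The standard cell potential is +0.770 − (−1.178) = +1.948 V, with n = 2 electrons in the balanced equation.
Q = ([Fe^2+(aq)]^2·[Mn^2+(aq)]) / [Fe^3+(aq)]^2 = 0.0211, so log Q = −1.675 and E = +1.948 − (0.0542/2)(−1.675) = +1.9934 V.
Finally ΔG = −nFE = −(2)(96485 C/mol)(+1.9934 V) = −385 kJ/mol.

−385 kJ/mol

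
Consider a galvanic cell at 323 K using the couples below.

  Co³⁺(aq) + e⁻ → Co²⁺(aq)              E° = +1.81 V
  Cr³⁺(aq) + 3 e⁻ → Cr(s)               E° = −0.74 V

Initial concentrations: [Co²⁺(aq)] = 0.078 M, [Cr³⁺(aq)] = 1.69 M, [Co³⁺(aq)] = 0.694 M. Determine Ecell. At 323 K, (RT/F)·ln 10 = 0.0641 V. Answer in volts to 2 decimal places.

Co³⁺/Co²⁺ is reduced (cathode, E° = +1.81 V) and Cr³⁺/Cr is oxidized (anode).
The standard potential is +1.81 − (−0.74) = +2.55 V and the balanced reaction transfers n = 3 electrons.
Balancing gives 3 Co³⁺(aq) + Cr(s) → 3 Co²⁺(aq) + Cr³⁺(aq); hence Q = ([Co²⁺(aq)]^3·[Cr³⁺(aq)]) / [Co³⁺(aq)]^3 = 0.0024 (log Q = −2.620).
E = E° − (0.0641/n)·log Q = +2.55 − (0.0641/3)(−2.620) = +2.61 V.

+2.61 V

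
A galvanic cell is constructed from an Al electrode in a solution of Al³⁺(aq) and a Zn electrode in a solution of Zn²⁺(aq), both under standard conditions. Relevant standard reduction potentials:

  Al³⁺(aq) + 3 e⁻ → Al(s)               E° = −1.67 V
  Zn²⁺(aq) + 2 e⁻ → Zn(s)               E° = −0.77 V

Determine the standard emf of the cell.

Of the two couples in this cell, the one with the more positive reduction potential is reduced at the cathode: here that is Zn²⁺/Zn (−0.77 V); Al³⁺/Al (−1.67 V) is the anode.
E°cell = E°(cathode) − E°(anode) = −0.77 − (−1.67) = +0.90 V.

+0.90 V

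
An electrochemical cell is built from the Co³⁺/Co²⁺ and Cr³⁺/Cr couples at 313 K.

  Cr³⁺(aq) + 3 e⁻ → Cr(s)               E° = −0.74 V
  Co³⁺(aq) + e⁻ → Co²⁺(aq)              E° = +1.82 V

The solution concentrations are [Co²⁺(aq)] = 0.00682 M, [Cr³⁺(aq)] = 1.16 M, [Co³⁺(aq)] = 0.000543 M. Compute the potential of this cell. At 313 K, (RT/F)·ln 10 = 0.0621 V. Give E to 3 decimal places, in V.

Since E°(Co³⁺/Co²⁺) > E°(Cr³⁺/Cr), Co³⁺/Co²⁺ serves as the cathode.
E°cell = +1.82 − (−0.74) = +2.56 V, with n = 3 electrons transferred.
The balanced reaction is 3 Co³⁺(aq) + Cr(s) → 3 Co²⁺(aq) + Cr³⁺(aq), so Q = ([Co²⁺(aq)]^3·[Cr³⁺(aq)]) / [Co³⁺(aq)]^3 = 2.3×10^3 and log Q = 3.361.
E = E° − (0.0621/n)·log Q = +2.56 − (0.0621/3)(3.361) = +2.490 V.

+2.490 V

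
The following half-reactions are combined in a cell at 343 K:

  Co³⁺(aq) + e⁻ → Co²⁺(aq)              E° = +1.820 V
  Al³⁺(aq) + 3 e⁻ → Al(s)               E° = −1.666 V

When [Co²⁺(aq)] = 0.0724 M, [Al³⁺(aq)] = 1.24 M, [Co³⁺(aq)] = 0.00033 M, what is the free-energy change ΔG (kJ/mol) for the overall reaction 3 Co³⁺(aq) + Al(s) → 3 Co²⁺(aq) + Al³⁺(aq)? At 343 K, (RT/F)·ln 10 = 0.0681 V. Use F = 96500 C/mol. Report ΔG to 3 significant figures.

With Co³⁺/Co²⁺ reduced at the cathode, E°cell = +1.820 − (−1.666) = +3.486 V and n = 3.
The reaction quotient is ([Co²⁺(aq)]^3·[Al³⁺(aq)]) / [Co³⁺(aq)]^3 = 1.31×10^7; by Nernst, E = +3.486 − (0.0681/3)(7.117) = +3.3244 V.
ΔG = −nFE = −(3)(96500)(+3.3244) J/mol = −962 kJ/mol.

−962 kJ/mol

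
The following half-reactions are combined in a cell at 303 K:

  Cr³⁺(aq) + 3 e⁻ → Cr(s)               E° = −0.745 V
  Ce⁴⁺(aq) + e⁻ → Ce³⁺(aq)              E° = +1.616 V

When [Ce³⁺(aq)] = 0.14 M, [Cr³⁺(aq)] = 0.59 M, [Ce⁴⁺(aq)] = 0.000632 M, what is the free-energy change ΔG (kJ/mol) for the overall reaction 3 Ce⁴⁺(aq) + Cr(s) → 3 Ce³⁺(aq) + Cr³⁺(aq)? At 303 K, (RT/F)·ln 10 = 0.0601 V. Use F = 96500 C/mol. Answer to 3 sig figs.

−644 kJ/mol

The standard cell potential is +1.616 − (−0.745) = +2.361 V, with n = 3 electrons in the balanced equation.
The reaction quotient is ([Ce³⁺(aq)]^3·[Cr³⁺(aq)]) / [Ce⁴⁺(aq)]^3 = 6.41×10^6; by Nernst, E = +2.361 − (0.0601/3)(6.807) = +2.2246 V.
Then ΔG = −nFE = −3 × 96500 × +2.2246 J/mol = −644 kJ/mol.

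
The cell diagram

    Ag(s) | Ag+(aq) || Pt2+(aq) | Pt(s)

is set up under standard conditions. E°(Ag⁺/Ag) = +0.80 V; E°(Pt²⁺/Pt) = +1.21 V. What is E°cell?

+0.41 V

By convention the left-hand electrode in cell notation is the anode (oxidation) and the right-hand electrode is the cathode (reduction).
E°cell = E°(right) − E°(left) = +1.21 − (+0.80) = +0.41 V.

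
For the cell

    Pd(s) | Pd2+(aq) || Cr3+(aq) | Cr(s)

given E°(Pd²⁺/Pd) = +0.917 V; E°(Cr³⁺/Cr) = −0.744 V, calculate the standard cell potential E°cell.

−1.661 V

By convention the left-hand electrode in cell notation is the anode (oxidation) and the right-hand electrode is the cathode (reduction).
E°cell = E°(right) − E°(left) = −0.744 − (+0.917) = −1.661 V.
The negative sign shows that, as written, the cell would require an external voltage to drive the reaction.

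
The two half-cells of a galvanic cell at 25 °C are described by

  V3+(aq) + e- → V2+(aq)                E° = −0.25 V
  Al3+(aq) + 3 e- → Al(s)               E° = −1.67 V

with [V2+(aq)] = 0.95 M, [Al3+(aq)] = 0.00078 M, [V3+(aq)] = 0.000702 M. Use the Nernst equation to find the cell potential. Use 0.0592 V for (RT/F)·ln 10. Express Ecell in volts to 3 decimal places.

V³⁺/V²⁺ is reduced (cathode, E° = −0.25 V) and Al³⁺/Al is oxidized (anode).
E°cell = −0.25 − (−1.67) = +1.42 V, with n = 3 electrons transferred.
Balancing gives 3 V3+(aq) + Al(s) → 3 V2+(aq) + Al3+(aq); hence Q = ([V2+(aq)]^3·[Al3+(aq)]) / [V3+(aq)]^3 = 1.93×10^6 (log Q = 6.286).
By the Nernst equation, E = +1.42 − (0.0592/3)·(6.286) = +1.296 V.

+1.296 V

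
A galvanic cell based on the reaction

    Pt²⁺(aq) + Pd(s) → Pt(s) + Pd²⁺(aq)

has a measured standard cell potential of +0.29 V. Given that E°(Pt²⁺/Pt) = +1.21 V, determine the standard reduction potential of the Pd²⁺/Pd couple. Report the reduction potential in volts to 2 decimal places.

In the reaction as written the Pt²⁺/Pt couple is reduced (cathode) and Pd²⁺/Pd is oxidized (anode), so E°cell = E°(Pt²⁺/Pt) − E°(Pd²⁺/Pd).
E°(Pd²⁺/Pd) = E°(cathode) − E°cell = +1.21 − (+0.29) = +0.92 V.

+0.92 V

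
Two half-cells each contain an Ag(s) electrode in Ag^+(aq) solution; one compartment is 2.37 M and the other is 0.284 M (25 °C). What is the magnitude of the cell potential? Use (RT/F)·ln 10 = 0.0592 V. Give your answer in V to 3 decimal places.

0.055 V

For a concentration cell E°cell = 0, since both electrodes use the same couple.
The compartment with the higher Ag^+(aq) concentration (2.37 M) acts as the cathode; ions are reduced there and produced at the dilute (0.284 M) anode.
With n = 1, Ecell = −(0.0592/1)·log([dilute]/[conc]) = −(0.0592/1)·log(0.284/2.37) = +0.055 V.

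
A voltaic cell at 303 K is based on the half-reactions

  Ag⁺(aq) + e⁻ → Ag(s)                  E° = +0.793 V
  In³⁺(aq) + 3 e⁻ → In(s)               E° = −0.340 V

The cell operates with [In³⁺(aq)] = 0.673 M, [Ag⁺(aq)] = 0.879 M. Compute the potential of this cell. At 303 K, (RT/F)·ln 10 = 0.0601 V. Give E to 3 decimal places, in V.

+1.133 V

Ag⁺/Ag is reduced (cathode, E° = +0.793 V) and In³⁺/In is oxidized (anode).
E°cell = +0.793 − (−0.340) = +1.133 V, with n = 3 electrons transferred.
Balancing gives 3 Ag⁺(aq) + In(s) → 3 Ag(s) + In³⁺(aq); hence Q = [In³⁺(aq)] / [Ag⁺(aq)]^3 = 0.991 (log Q = −0.004).
E = E° − (0.0601/n)·log Q = +1.133 − (0.0601/3)(−0.004) = +1.133 V.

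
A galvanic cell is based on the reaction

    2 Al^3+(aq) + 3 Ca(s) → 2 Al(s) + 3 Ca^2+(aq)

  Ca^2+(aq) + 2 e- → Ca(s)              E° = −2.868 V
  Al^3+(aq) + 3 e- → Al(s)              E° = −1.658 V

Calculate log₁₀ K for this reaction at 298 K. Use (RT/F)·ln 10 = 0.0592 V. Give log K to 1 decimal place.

log K = 122.6

The Al³⁺/Al couple is reduced (cathode); E°cell = −1.658 − (−2.868) = +1.210 V with n = 6.
At equilibrium E = 0, so log K = nE°cell / 0.0592 = (6)(+1.210) / 0.0592 = 122.6.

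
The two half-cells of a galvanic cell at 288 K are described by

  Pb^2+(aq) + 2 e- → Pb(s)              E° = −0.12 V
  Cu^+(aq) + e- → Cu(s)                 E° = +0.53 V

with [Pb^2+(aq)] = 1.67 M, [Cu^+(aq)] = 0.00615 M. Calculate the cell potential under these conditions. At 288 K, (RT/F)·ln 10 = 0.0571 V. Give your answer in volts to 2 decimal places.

+0.52 V

Cu⁺/Cu is reduced (cathode, E° = +0.53 V) and Pb²⁺/Pb is oxidized (anode).
E°cell = +0.53 − (−0.12) = +0.65 V, with n = 2 electrons transferred.
Balancing gives 2 Cu^+(aq) + Pb(s) → 2 Cu(s) + Pb^2+(aq); hence Q = [Pb^2+(aq)] / [Cu^+(aq)]^2 = 4.42×10^4 (log Q = 4.645).
E = E° − (0.0571/n)·log Q = +0.65 − (0.0571/2)(4.645) = +0.52 V.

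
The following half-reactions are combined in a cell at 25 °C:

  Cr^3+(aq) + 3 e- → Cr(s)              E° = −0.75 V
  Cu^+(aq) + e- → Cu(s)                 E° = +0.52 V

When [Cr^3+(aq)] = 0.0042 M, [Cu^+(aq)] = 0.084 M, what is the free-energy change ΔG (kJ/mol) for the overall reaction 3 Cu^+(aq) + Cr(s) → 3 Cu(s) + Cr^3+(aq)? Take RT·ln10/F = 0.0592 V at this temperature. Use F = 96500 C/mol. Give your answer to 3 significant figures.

With Cu⁺/Cu reduced at the cathode, E°cell = +0.52 − (−0.75) = +1.27 V and n = 3.
The reaction quotient is [Cr^3+(aq)] / [Cu^+(aq)]^3 = 7.09; by Nernst, E = +1.27 − (0.0592/3)(0.850) = +1.2532 V.
Finally ΔG = −nFE = −(3)(96500 C/mol)(+1.2532 V) = −363 kJ/mol.

−363 kJ/mol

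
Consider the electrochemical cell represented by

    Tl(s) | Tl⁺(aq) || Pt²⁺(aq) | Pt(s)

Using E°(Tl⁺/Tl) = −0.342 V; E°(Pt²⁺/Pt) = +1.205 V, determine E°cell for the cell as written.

By convention the left-hand electrode in cell notation is the anode (oxidation) and the right-hand electrode is the cathode (reduction).
E°cell = E°(right) − E°(left) = +1.205 − (−0.342) = +1.547 V.

+1.547 V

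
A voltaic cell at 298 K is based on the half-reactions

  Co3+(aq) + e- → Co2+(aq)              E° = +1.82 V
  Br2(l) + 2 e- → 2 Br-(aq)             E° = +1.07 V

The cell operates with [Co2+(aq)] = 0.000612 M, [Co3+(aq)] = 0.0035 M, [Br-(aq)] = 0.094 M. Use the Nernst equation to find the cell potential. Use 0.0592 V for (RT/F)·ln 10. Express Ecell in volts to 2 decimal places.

Co³⁺/Co²⁺ is reduced (cathode, E° = +1.82 V) and Br₂/Br⁻ is oxidized (anode).
The standard potential is +1.82 − (+1.07) = +0.75 V and the balanced reaction transfers n = 2 electrons.
For the overall reaction 2 Co3+(aq) + 2 Br-(aq) → 2 Co2+(aq) + Br2(l), Q = [Co2+(aq)]^2 / ([Co3+(aq)]^2·[Br-(aq)]^2) = 3.46, giving log Q = 0.539.
Applying E = E° − (RT ln10/nF)·log Q gives +0.75 − (0.0592/2)(0.539) = +0.73 V.

+0.73 V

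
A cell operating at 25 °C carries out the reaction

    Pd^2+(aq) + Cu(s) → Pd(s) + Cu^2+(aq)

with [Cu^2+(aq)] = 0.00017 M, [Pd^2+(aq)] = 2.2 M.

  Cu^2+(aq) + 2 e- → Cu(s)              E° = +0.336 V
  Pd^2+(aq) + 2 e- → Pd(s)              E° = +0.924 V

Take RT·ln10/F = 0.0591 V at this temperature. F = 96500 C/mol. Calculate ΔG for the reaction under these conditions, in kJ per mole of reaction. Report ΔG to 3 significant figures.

−137 kJ/mol

The standard cell potential is +0.924 − (+0.336) = +0.588 V, with n = 2 electrons in the balanced equation.
The reaction quotient is [Cu^2+(aq)] / [Pd^2+(aq)] = 7.73×10^−5; by Nernst, E = +0.588 − (0.0591/2)(−4.112) = +0.7095 V.
ΔG = −nFE = −(2)(96500)(+0.7095) J/mol = −137 kJ/mol.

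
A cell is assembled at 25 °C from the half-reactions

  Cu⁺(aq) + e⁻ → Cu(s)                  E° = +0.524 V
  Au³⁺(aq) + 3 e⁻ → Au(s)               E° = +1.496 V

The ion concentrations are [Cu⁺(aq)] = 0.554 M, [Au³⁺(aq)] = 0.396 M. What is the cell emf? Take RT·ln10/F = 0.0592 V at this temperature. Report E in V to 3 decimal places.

Au³⁺/Au is reduced (cathode, E° = +1.496 V) and Cu⁺/Cu is oxidized (anode).
E°cell = E°cat − E°an = +1.496 − (+0.524) = +0.972 V; n = 3.
For the overall reaction Au³⁺(aq) + 3 Cu(s) → Au(s) + 3 Cu⁺(aq), Q = [Cu⁺(aq)]^3 / [Au³⁺(aq)] = 0.429, giving log Q = −0.367.
E = E° − (0.0592/n)·log Q = +0.972 − (0.0592/3)(−0.367) = +0.979 V.

+0.979 V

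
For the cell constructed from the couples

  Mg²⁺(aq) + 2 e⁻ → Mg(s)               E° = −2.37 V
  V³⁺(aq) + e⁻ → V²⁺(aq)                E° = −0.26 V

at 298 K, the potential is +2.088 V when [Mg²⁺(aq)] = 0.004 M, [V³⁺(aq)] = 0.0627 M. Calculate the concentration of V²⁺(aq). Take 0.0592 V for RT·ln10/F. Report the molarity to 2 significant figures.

The V³⁺/V²⁺ couple has the larger reduction potential, so it is the cathode: E°cell = −0.26 − (−2.37) = +2.11 V and n = 2.
Since E = E° − (0.0592/n)·log Q, log Q = n(E° − E)/0.0592 = 0.743.
The balanced reaction is 2 V³⁺(aq) + Mg(s) → 2 V²⁺(aq) + Mg²⁺(aq), so Q = ([V²⁺(aq)]^2·[Mg²⁺(aq)]) / [V³⁺(aq)]^2.
Substituting the known concentrations and solving, log [V²⁺(aq)] = 0.368 and [V²⁺(aq)] = 2.3 M.

2.3 M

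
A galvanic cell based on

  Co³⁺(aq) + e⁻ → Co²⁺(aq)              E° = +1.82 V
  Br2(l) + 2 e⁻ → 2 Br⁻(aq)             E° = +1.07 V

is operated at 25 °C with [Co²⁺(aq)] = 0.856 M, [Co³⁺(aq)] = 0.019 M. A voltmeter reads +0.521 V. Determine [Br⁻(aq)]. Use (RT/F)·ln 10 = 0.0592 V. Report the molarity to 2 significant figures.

Co³⁺/Co²⁺ is the cathode (higher E°); E°cell = +1.82 − (+1.07) = +0.75 V with n = 2.
From the Nernst equation, log Q = n(E° − E)/0.0592 = 2·(+0.75 − (+0.521))/0.0592 = 7.736.
Balancing electrons gives 2 Co³⁺(aq) + 2 Br⁻(aq) → 2 Co²⁺(aq) + Br2(l); thus Q = [Co²⁺(aq)]^2 / ([Co³⁺(aq)]^2·[Br⁻(aq)]^2).
Isolating [Br⁻(aq)] in Q = 10^{7.736} yields log [Br⁻(aq)] = −2.214, i.e. 0.0061 M.

0.0061 M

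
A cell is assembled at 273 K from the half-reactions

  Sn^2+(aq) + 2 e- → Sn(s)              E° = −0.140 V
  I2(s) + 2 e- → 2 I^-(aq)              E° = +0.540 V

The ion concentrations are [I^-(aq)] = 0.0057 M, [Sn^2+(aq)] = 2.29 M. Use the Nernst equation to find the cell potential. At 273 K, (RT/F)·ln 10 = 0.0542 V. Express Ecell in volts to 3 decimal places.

I₂/I⁻ is reduced (cathode, E° = +0.540 V) and Sn²⁺/Sn is oxidized (anode).
E°cell = E°cat − E°an = +0.540 − (−0.140) = +0.680 V; n = 2.
The balanced reaction is I2(s) + Sn(s) → 2 I^-(aq) + Sn^2+(aq), so Q = [I^-(aq)]^2·[Sn^2+(aq)] = 7.44×10^−5 and log Q = −4.128.
Applying E = E° − (RT ln10/nF)·log Q gives +0.680 − (0.0542/2)(−4.128) = +0.792 V.

+0.792 V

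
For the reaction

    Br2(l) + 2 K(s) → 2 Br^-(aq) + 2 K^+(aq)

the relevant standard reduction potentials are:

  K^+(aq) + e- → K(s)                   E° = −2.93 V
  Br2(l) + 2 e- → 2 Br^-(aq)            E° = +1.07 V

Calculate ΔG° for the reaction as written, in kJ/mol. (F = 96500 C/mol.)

−772 kJ/mol

In the reaction as written Br2(l) is reduced, so the Br₂/Br⁻ couple is the cathode and K⁺/K is the anode.
E°cell = +1.07 − (−2.93) = +4.00 V; balancing electrons gives n = 2.
ΔG° = −nFE°cell = −(2)(96500)(+4.00) J/mol = −772 kJ/mol.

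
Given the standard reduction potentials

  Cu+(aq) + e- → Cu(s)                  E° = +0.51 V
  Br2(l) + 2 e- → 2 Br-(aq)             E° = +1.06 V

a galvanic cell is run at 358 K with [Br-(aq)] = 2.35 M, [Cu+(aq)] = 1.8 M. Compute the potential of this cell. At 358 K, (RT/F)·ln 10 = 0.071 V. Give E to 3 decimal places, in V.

+0.506 V

Since E°(Br₂/Br⁻) > E°(Cu⁺/Cu), Br₂/Br⁻ serves as the cathode.
E°cell = E°cat − E°an = +1.06 − (+0.51) = +0.55 V; n = 2.
The balanced reaction is Br2(l) + 2 Cu(s) → 2 Br-(aq) + 2 Cu+(aq), so Q = [Br-(aq)]^2·[Cu+(aq)]^2 = 17.9 and log Q = 1.253.
Applying E = E° − (RT ln10/nF)·log Q gives +0.55 − (0.071/2)(1.253) = +0.506 V.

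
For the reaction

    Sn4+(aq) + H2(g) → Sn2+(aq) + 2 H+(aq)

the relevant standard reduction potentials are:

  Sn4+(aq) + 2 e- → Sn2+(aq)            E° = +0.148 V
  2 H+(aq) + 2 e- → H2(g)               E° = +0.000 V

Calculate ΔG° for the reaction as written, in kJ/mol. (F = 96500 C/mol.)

In the reaction as written Sn4+(aq) is reduced, so the Sn⁴⁺/Sn²⁺ couple is the cathode and 2H⁺/H₂ is the anode.
E°cell = +0.148 − (+0.000) = +0.148 V; balancing electrons gives n = 2.
ΔG° = −nFE°cell = −(2)(96500)(+0.148) J/mol = −28.6 kJ/mol.

−28.6 kJ/mol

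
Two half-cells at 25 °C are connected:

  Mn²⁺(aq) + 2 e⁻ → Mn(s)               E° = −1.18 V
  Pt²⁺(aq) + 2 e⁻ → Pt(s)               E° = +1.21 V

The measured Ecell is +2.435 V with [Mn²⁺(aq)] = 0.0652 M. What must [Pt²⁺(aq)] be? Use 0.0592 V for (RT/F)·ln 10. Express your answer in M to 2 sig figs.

2.2 M

Pt²⁺/Pt is the cathode (higher E°); E°cell = +1.21 − (−1.18) = +2.39 V with n = 2.
Since E = E° − (0.0592/n)·log Q, log Q = n(E° − E)/0.0592 = −1.520.
The balanced reaction is Pt²⁺(aq) + Mn(s) → Pt(s) + Mn²⁺(aq), so Q = [Mn²⁺(aq)] / [Pt²⁺(aq)].
Substituting the known concentrations and solving, log [Pt²⁺(aq)] = 0.334 and [Pt²⁺(aq)] = 2.2 M.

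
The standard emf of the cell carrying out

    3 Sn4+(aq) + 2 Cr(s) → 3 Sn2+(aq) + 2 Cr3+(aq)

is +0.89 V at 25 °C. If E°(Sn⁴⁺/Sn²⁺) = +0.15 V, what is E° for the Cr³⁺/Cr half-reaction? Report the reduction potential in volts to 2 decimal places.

−0.74 V

In the reaction as written the Sn⁴⁺/Sn²⁺ couple is reduced (cathode) and Cr³⁺/Cr is oxidized (anode), so E°cell = E°(Sn⁴⁺/Sn²⁺) − E°(Cr³⁺/Cr).
E°(Cr³⁺/Cr) = E°(cathode) − E°cell = +0.15 − (+0.89) = −0.74 V.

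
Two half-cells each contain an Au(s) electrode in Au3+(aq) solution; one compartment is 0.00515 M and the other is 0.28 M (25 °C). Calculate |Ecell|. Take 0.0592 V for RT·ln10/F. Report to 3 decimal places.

For a concentration cell E°cell = 0, since both electrodes use the same couple.
The compartment with the higher Au3+(aq) concentration (0.28 M) acts as the cathode; ions are reduced there and produced at the dilute (0.00515 M) anode.
With n = 3, Ecell = −(0.0592/3)·log([dilute]/[conc]) = −(0.0592/3)·log(0.00515/0.28) = +0.034 V.

0.034 V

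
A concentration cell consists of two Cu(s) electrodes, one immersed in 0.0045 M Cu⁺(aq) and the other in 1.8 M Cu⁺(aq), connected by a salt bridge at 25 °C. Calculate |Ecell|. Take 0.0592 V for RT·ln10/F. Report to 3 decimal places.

For a concentration cell E°cell = 0, since both electrodes use the same couple.
The compartment with the higher Cu⁺(aq) concentration (1.8 M) acts as the cathode; ions are reduced there and produced at the dilute (0.0045 M) anode.
With n = 1, Ecell = −(0.0592/1)·log([dilute]/[conc]) = −(0.0592/1)·log(0.0045/1.8) = +0.154 V.

0.154 V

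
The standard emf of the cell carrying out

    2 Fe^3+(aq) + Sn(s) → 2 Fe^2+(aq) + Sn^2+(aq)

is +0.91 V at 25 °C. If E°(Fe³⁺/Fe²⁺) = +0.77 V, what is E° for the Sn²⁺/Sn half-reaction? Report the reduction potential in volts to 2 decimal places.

−0.14 V

In the reaction as written the Fe³⁺/Fe²⁺ couple is reduced (cathode) and Sn²⁺/Sn is oxidized (anode), so E°cell = E°(Fe³⁺/Fe²⁺) − E°(Sn²⁺/Sn).
E°(Sn²⁺/Sn) = E°(cathode) − E°cell = +0.77 − (+0.91) = −0.14 V.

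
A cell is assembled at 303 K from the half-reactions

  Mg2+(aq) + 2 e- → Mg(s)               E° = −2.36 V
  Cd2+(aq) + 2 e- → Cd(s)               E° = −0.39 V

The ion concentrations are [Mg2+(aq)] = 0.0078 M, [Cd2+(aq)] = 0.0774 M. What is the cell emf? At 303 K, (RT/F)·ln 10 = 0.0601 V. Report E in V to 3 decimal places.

+2.000 V

Since E°(Cd²⁺/Cd) > E°(Mg²⁺/Mg), Cd²⁺/Cd serves as the cathode.
E°cell = E°cat − E°an = −0.39 − (−2.36) = +1.97 V; n = 2.
Balancing gives Cd2+(aq) + Mg(s) → Cd(s) + Mg2+(aq); hence Q = [Mg2+(aq)] / [Cd2+(aq)] = 0.101 (log Q = −0.997).
By the Nernst equation, E = +1.97 − (0.0601/2)·(−0.997) = +2.000 V.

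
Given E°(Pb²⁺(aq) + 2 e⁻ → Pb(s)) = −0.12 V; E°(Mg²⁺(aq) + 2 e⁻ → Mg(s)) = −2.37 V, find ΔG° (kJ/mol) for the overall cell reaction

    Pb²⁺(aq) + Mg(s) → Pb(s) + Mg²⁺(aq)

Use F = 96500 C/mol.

In the reaction as written Pb²⁺(aq) is reduced, so the Pb²⁺/Pb couple is the cathode and Mg²⁺/Mg is the anode.
E°cell = −0.12 − (−2.37) = +2.25 V; balancing electrons gives n = 2.
ΔG° = −nFE°cell = −(2)(96500)(+2.25) J/mol = −434 kJ/mol.

−434 kJ/mol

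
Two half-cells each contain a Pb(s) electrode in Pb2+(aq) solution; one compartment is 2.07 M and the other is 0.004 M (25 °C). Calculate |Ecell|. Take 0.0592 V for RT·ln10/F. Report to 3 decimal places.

0.080 V

For a concentration cell E°cell = 0, since both electrodes use the same couple.
The compartment with the higher Pb2+(aq) concentration (2.07 M) acts as the cathode; ions are reduced there and produced at the dilute (0.004 M) anode.
With n = 2, Ecell = −(0.0592/2)·log([dilute]/[conc]) = −(0.0592/2)·log(0.004/2.07) = +0.080 V.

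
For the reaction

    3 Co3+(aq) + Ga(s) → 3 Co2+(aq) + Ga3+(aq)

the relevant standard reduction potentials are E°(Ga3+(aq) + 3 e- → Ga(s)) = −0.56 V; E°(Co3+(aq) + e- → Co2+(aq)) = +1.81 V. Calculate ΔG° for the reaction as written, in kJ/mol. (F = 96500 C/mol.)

−686 kJ/mol

In the reaction as written Co3+(aq) is reduced, so the Co³⁺/Co²⁺ couple is the cathode and Ga³⁺/Ga is the anode.
E°cell = +1.81 − (−0.56) = +2.37 V; balancing electrons gives n = 3.
ΔG° = −nFE°cell = −(3)(96500)(+2.37) J/mol = −686 kJ/mol.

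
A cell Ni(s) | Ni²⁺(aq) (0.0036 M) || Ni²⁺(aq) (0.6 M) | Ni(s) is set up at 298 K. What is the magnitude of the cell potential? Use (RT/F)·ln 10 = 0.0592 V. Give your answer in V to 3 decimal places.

0.066 V

For a concentration cell E°cell = 0, since both electrodes use the same couple.
The compartment with the higher Ni²⁺(aq) concentration (0.6 M) acts as the cathode; ions are reduced there and produced at the dilute (0.0036 M) anode.
With n = 2, Ecell = −(0.0592/2)·log([dilute]/[conc]) = −(0.0592/2)·log(0.0036/0.6) = +0.066 V.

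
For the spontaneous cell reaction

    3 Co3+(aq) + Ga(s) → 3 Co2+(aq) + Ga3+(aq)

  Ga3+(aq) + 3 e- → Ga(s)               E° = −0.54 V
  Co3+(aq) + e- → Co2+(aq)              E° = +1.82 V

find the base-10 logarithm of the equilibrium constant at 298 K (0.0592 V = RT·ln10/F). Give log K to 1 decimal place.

The Co³⁺/Co²⁺ couple is reduced (cathode); E°cell = +1.82 − (−0.54) = +2.36 V with n = 3.
At equilibrium E = 0, so log K = nE°cell / 0.0592 = (3)(+2.36) / 0.0592 = 119.6.

log K = 119.6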